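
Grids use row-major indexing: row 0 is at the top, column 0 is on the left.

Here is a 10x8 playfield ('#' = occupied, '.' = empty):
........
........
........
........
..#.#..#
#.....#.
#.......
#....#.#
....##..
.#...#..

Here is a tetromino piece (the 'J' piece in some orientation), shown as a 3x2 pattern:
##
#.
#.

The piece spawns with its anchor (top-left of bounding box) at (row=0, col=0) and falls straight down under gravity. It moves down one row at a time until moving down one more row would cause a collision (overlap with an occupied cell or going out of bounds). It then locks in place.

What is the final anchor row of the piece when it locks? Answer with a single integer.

Answer: 2

Derivation:
Spawn at (row=0, col=0). Try each row:
  row 0: fits
  row 1: fits
  row 2: fits
  row 3: blocked -> lock at row 2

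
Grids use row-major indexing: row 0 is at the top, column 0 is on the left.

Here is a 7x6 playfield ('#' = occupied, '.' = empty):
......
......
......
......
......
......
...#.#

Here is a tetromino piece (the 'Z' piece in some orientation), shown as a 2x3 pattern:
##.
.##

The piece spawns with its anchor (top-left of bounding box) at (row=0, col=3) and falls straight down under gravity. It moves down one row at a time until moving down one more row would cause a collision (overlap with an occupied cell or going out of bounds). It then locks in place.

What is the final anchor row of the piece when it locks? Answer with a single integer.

Answer: 4

Derivation:
Spawn at (row=0, col=3). Try each row:
  row 0: fits
  row 1: fits
  row 2: fits
  row 3: fits
  row 4: fits
  row 5: blocked -> lock at row 4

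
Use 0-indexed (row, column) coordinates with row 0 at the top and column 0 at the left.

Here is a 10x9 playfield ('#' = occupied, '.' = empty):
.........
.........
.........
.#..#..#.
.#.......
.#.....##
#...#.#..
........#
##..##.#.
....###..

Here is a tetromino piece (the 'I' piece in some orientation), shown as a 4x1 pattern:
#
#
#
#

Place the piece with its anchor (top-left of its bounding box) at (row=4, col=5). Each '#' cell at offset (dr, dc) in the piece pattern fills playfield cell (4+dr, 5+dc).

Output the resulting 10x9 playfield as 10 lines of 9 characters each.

Fill (4+0,5+0) = (4,5)
Fill (4+1,5+0) = (5,5)
Fill (4+2,5+0) = (6,5)
Fill (4+3,5+0) = (7,5)

Answer: .........
.........
.........
.#..#..#.
.#...#...
.#...#.##
#...###..
.....#..#
##..##.#.
....###..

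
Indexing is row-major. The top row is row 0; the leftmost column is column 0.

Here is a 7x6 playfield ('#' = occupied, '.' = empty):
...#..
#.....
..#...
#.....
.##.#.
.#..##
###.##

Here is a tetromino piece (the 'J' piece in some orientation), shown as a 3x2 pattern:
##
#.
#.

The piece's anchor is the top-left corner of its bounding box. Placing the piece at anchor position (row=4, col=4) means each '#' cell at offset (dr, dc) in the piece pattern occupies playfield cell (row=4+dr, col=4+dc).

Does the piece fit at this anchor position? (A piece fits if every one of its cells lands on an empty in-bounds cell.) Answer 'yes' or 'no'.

Check each piece cell at anchor (4, 4):
  offset (0,0) -> (4,4): occupied ('#') -> FAIL
  offset (0,1) -> (4,5): empty -> OK
  offset (1,0) -> (5,4): occupied ('#') -> FAIL
  offset (2,0) -> (6,4): occupied ('#') -> FAIL
All cells valid: no

Answer: no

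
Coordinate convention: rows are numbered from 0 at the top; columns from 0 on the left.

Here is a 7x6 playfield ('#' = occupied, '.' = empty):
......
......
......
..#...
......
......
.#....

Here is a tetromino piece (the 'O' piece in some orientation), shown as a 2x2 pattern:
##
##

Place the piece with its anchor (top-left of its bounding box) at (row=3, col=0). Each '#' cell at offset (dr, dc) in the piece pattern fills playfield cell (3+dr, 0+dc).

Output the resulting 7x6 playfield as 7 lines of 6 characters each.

Answer: ......
......
......
###...
##....
......
.#....

Derivation:
Fill (3+0,0+0) = (3,0)
Fill (3+0,0+1) = (3,1)
Fill (3+1,0+0) = (4,0)
Fill (3+1,0+1) = (4,1)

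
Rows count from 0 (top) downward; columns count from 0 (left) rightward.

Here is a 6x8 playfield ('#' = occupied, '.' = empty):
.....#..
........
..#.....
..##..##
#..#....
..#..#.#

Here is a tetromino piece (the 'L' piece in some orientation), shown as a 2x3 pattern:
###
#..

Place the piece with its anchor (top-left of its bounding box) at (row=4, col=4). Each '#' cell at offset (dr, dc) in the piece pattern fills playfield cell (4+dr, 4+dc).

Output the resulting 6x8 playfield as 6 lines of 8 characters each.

Answer: .....#..
........
..#.....
..##..##
#..####.
..#.##.#

Derivation:
Fill (4+0,4+0) = (4,4)
Fill (4+0,4+1) = (4,5)
Fill (4+0,4+2) = (4,6)
Fill (4+1,4+0) = (5,4)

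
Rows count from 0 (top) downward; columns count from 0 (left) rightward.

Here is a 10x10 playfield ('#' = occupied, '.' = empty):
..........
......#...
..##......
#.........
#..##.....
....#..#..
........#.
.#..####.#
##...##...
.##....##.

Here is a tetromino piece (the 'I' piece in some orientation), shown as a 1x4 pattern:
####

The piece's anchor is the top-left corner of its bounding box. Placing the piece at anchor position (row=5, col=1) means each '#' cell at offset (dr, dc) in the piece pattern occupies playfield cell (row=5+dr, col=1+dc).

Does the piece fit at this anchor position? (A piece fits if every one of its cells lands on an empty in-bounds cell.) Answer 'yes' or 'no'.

Answer: no

Derivation:
Check each piece cell at anchor (5, 1):
  offset (0,0) -> (5,1): empty -> OK
  offset (0,1) -> (5,2): empty -> OK
  offset (0,2) -> (5,3): empty -> OK
  offset (0,3) -> (5,4): occupied ('#') -> FAIL
All cells valid: no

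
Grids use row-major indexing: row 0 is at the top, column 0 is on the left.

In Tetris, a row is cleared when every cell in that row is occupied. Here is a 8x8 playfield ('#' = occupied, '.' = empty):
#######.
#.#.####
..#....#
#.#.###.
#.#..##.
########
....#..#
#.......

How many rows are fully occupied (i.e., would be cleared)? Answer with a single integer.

Check each row:
  row 0: 1 empty cell -> not full
  row 1: 2 empty cells -> not full
  row 2: 6 empty cells -> not full
  row 3: 3 empty cells -> not full
  row 4: 4 empty cells -> not full
  row 5: 0 empty cells -> FULL (clear)
  row 6: 6 empty cells -> not full
  row 7: 7 empty cells -> not full
Total rows cleared: 1

Answer: 1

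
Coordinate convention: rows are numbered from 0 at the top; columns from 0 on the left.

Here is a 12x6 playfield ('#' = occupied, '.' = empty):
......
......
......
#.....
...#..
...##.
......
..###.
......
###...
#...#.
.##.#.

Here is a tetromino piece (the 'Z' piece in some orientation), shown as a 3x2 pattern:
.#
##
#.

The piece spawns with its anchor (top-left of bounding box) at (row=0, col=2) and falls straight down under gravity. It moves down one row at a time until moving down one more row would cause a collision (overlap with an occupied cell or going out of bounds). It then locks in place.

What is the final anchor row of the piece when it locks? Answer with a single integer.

Spawn at (row=0, col=2). Try each row:
  row 0: fits
  row 1: fits
  row 2: fits
  row 3: blocked -> lock at row 2

Answer: 2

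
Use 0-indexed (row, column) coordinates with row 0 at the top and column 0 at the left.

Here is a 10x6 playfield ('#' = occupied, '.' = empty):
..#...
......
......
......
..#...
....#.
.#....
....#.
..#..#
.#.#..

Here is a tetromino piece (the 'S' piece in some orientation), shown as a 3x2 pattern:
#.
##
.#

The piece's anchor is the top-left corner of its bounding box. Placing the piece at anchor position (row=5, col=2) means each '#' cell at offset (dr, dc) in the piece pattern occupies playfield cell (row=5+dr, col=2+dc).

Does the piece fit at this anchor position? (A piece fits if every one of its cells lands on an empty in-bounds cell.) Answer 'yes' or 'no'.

Answer: yes

Derivation:
Check each piece cell at anchor (5, 2):
  offset (0,0) -> (5,2): empty -> OK
  offset (1,0) -> (6,2): empty -> OK
  offset (1,1) -> (6,3): empty -> OK
  offset (2,1) -> (7,3): empty -> OK
All cells valid: yes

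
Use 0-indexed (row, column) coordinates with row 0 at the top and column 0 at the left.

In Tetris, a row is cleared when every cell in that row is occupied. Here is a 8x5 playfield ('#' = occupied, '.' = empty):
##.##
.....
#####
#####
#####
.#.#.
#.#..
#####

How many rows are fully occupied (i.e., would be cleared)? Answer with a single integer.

Answer: 4

Derivation:
Check each row:
  row 0: 1 empty cell -> not full
  row 1: 5 empty cells -> not full
  row 2: 0 empty cells -> FULL (clear)
  row 3: 0 empty cells -> FULL (clear)
  row 4: 0 empty cells -> FULL (clear)
  row 5: 3 empty cells -> not full
  row 6: 3 empty cells -> not full
  row 7: 0 empty cells -> FULL (clear)
Total rows cleared: 4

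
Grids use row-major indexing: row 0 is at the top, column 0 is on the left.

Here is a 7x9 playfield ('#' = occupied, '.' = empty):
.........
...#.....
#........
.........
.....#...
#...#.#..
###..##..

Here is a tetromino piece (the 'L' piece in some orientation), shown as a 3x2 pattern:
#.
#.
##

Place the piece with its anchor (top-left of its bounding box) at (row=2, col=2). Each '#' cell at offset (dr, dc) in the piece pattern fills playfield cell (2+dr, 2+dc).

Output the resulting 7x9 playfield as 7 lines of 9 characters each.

Answer: .........
...#.....
#.#......
..#......
..##.#...
#...#.#..
###..##..

Derivation:
Fill (2+0,2+0) = (2,2)
Fill (2+1,2+0) = (3,2)
Fill (2+2,2+0) = (4,2)
Fill (2+2,2+1) = (4,3)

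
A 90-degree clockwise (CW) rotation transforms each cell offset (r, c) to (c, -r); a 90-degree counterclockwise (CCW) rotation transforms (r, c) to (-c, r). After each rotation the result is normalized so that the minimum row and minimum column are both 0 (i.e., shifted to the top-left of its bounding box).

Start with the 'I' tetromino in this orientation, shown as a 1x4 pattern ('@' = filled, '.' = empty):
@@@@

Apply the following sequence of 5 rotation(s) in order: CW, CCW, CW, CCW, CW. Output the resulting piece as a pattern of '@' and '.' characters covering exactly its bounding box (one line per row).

Answer: @
@
@
@

Derivation:
Start:
@@@@
After rotation 1 (CW):
@
@
@
@
After rotation 2 (CCW):
@@@@
After rotation 3 (CW):
@
@
@
@
After rotation 4 (CCW):
@@@@
After rotation 5 (CW):
@
@
@
@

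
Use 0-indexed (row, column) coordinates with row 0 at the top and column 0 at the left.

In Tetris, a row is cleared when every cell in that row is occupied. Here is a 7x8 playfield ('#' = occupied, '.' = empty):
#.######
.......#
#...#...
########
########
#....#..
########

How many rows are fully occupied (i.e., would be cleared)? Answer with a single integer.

Check each row:
  row 0: 1 empty cell -> not full
  row 1: 7 empty cells -> not full
  row 2: 6 empty cells -> not full
  row 3: 0 empty cells -> FULL (clear)
  row 4: 0 empty cells -> FULL (clear)
  row 5: 6 empty cells -> not full
  row 6: 0 empty cells -> FULL (clear)
Total rows cleared: 3

Answer: 3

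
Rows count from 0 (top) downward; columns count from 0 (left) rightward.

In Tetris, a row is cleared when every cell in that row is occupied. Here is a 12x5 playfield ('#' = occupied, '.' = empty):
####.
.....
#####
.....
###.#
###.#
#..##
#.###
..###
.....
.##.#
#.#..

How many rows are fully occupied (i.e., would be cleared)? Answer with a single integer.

Answer: 1

Derivation:
Check each row:
  row 0: 1 empty cell -> not full
  row 1: 5 empty cells -> not full
  row 2: 0 empty cells -> FULL (clear)
  row 3: 5 empty cells -> not full
  row 4: 1 empty cell -> not full
  row 5: 1 empty cell -> not full
  row 6: 2 empty cells -> not full
  row 7: 1 empty cell -> not full
  row 8: 2 empty cells -> not full
  row 9: 5 empty cells -> not full
  row 10: 2 empty cells -> not full
  row 11: 3 empty cells -> not full
Total rows cleared: 1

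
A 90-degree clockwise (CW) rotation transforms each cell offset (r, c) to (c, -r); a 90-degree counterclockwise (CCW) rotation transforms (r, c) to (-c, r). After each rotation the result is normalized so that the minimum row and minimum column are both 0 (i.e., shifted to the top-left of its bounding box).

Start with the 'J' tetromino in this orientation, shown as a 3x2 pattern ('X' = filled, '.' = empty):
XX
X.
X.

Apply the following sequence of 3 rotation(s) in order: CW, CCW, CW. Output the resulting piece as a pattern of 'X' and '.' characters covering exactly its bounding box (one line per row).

Answer: XXX
..X

Derivation:
Start:
XX
X.
X.
After rotation 1 (CW):
XXX
..X
After rotation 2 (CCW):
XX
X.
X.
After rotation 3 (CW):
XXX
..X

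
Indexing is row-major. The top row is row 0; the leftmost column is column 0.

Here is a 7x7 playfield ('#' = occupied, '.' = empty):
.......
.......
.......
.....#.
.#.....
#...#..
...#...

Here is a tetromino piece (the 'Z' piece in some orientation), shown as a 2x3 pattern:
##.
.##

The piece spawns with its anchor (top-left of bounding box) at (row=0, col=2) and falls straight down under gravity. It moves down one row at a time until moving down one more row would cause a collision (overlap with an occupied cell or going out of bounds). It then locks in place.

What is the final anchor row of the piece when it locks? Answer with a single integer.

Answer: 3

Derivation:
Spawn at (row=0, col=2). Try each row:
  row 0: fits
  row 1: fits
  row 2: fits
  row 3: fits
  row 4: blocked -> lock at row 3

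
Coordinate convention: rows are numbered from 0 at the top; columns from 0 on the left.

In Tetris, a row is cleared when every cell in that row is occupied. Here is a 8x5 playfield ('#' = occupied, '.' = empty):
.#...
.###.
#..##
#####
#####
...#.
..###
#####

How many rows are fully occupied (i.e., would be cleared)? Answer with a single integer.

Answer: 3

Derivation:
Check each row:
  row 0: 4 empty cells -> not full
  row 1: 2 empty cells -> not full
  row 2: 2 empty cells -> not full
  row 3: 0 empty cells -> FULL (clear)
  row 4: 0 empty cells -> FULL (clear)
  row 5: 4 empty cells -> not full
  row 6: 2 empty cells -> not full
  row 7: 0 empty cells -> FULL (clear)
Total rows cleared: 3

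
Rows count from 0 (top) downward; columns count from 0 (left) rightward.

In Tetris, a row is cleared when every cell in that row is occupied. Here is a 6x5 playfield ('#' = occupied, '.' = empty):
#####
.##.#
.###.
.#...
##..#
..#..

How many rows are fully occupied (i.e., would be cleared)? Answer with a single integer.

Answer: 1

Derivation:
Check each row:
  row 0: 0 empty cells -> FULL (clear)
  row 1: 2 empty cells -> not full
  row 2: 2 empty cells -> not full
  row 3: 4 empty cells -> not full
  row 4: 2 empty cells -> not full
  row 5: 4 empty cells -> not full
Total rows cleared: 1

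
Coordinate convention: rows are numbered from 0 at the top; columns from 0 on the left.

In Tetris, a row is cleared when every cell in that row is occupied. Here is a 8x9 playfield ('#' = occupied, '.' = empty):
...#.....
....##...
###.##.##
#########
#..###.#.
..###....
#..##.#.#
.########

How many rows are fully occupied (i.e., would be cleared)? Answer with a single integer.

Answer: 1

Derivation:
Check each row:
  row 0: 8 empty cells -> not full
  row 1: 7 empty cells -> not full
  row 2: 2 empty cells -> not full
  row 3: 0 empty cells -> FULL (clear)
  row 4: 4 empty cells -> not full
  row 5: 6 empty cells -> not full
  row 6: 4 empty cells -> not full
  row 7: 1 empty cell -> not full
Total rows cleared: 1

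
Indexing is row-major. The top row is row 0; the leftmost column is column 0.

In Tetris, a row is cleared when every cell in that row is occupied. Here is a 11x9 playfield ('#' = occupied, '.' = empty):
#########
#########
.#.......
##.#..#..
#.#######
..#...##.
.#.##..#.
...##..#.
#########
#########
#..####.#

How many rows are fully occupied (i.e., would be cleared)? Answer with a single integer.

Check each row:
  row 0: 0 empty cells -> FULL (clear)
  row 1: 0 empty cells -> FULL (clear)
  row 2: 8 empty cells -> not full
  row 3: 5 empty cells -> not full
  row 4: 1 empty cell -> not full
  row 5: 6 empty cells -> not full
  row 6: 5 empty cells -> not full
  row 7: 6 empty cells -> not full
  row 8: 0 empty cells -> FULL (clear)
  row 9: 0 empty cells -> FULL (clear)
  row 10: 3 empty cells -> not full
Total rows cleared: 4

Answer: 4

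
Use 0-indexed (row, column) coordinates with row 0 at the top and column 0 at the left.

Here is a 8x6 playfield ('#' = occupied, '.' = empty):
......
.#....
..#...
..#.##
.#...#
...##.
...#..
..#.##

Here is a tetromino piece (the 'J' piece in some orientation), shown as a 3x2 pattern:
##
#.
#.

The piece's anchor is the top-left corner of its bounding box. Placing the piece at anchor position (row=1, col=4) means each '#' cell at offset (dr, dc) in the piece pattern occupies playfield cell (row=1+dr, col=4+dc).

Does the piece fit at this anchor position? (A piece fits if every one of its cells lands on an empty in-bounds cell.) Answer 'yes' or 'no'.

Check each piece cell at anchor (1, 4):
  offset (0,0) -> (1,4): empty -> OK
  offset (0,1) -> (1,5): empty -> OK
  offset (1,0) -> (2,4): empty -> OK
  offset (2,0) -> (3,4): occupied ('#') -> FAIL
All cells valid: no

Answer: no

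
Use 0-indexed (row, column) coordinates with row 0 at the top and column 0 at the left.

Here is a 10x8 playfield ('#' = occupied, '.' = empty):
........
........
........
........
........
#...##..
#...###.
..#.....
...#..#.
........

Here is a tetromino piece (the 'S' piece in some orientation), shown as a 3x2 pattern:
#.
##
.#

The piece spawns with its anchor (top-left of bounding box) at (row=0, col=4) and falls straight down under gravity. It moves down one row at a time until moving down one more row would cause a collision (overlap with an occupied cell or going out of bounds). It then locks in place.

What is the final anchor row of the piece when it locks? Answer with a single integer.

Answer: 2

Derivation:
Spawn at (row=0, col=4). Try each row:
  row 0: fits
  row 1: fits
  row 2: fits
  row 3: blocked -> lock at row 2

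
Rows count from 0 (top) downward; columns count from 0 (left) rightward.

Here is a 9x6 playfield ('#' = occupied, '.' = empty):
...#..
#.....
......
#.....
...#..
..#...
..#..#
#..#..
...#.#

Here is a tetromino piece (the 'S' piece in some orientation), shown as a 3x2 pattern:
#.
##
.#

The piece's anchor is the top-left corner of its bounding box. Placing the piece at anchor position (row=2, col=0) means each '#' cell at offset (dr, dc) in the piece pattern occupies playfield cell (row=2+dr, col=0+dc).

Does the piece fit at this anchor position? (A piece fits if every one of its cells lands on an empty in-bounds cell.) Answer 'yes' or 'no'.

Check each piece cell at anchor (2, 0):
  offset (0,0) -> (2,0): empty -> OK
  offset (1,0) -> (3,0): occupied ('#') -> FAIL
  offset (1,1) -> (3,1): empty -> OK
  offset (2,1) -> (4,1): empty -> OK
All cells valid: no

Answer: no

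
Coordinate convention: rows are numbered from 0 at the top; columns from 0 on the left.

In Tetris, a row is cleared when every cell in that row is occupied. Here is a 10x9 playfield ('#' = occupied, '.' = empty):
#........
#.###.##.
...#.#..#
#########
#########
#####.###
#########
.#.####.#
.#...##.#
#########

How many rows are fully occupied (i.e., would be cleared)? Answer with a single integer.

Answer: 4

Derivation:
Check each row:
  row 0: 8 empty cells -> not full
  row 1: 3 empty cells -> not full
  row 2: 6 empty cells -> not full
  row 3: 0 empty cells -> FULL (clear)
  row 4: 0 empty cells -> FULL (clear)
  row 5: 1 empty cell -> not full
  row 6: 0 empty cells -> FULL (clear)
  row 7: 3 empty cells -> not full
  row 8: 5 empty cells -> not full
  row 9: 0 empty cells -> FULL (clear)
Total rows cleared: 4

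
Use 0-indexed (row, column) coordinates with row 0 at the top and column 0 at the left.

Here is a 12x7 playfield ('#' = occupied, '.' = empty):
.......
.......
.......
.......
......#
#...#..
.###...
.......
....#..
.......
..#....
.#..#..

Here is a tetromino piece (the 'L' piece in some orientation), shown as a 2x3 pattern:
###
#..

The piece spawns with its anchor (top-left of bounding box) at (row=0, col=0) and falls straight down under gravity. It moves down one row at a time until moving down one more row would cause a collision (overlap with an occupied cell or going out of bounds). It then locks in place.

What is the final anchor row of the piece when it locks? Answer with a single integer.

Spawn at (row=0, col=0). Try each row:
  row 0: fits
  row 1: fits
  row 2: fits
  row 3: fits
  row 4: blocked -> lock at row 3

Answer: 3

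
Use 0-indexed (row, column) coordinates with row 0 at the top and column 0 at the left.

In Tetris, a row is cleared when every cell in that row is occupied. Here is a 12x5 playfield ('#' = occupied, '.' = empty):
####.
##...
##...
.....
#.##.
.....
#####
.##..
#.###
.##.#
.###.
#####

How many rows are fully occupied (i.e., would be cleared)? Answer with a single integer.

Answer: 2

Derivation:
Check each row:
  row 0: 1 empty cell -> not full
  row 1: 3 empty cells -> not full
  row 2: 3 empty cells -> not full
  row 3: 5 empty cells -> not full
  row 4: 2 empty cells -> not full
  row 5: 5 empty cells -> not full
  row 6: 0 empty cells -> FULL (clear)
  row 7: 3 empty cells -> not full
  row 8: 1 empty cell -> not full
  row 9: 2 empty cells -> not full
  row 10: 2 empty cells -> not full
  row 11: 0 empty cells -> FULL (clear)
Total rows cleared: 2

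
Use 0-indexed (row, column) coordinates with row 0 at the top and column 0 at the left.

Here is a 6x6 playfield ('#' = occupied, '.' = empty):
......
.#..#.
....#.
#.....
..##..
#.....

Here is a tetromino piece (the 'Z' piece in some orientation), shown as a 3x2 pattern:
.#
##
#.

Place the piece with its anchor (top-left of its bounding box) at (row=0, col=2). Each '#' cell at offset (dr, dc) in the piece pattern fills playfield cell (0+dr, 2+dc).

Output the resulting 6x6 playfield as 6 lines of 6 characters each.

Answer: ...#..
.####.
..#.#.
#.....
..##..
#.....

Derivation:
Fill (0+0,2+1) = (0,3)
Fill (0+1,2+0) = (1,2)
Fill (0+1,2+1) = (1,3)
Fill (0+2,2+0) = (2,2)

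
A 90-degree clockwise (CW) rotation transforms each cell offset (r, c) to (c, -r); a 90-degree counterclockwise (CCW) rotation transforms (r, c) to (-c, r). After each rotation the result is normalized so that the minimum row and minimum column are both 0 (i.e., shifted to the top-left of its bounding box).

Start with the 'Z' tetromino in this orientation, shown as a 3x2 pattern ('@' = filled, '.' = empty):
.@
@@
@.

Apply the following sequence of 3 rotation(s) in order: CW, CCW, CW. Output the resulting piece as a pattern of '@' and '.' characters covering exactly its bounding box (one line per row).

Answer: @@.
.@@

Derivation:
Start:
.@
@@
@.
After rotation 1 (CW):
@@.
.@@
After rotation 2 (CCW):
.@
@@
@.
After rotation 3 (CW):
@@.
.@@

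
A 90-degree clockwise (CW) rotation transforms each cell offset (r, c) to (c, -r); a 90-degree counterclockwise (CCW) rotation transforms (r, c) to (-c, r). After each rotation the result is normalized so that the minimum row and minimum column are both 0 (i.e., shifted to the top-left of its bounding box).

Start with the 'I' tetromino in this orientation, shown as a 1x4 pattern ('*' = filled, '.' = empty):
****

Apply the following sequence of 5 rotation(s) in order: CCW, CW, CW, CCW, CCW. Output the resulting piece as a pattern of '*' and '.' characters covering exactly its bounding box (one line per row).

Answer: *
*
*
*

Derivation:
Start:
****
After rotation 1 (CCW):
*
*
*
*
After rotation 2 (CW):
****
After rotation 3 (CW):
*
*
*
*
After rotation 4 (CCW):
****
After rotation 5 (CCW):
*
*
*
*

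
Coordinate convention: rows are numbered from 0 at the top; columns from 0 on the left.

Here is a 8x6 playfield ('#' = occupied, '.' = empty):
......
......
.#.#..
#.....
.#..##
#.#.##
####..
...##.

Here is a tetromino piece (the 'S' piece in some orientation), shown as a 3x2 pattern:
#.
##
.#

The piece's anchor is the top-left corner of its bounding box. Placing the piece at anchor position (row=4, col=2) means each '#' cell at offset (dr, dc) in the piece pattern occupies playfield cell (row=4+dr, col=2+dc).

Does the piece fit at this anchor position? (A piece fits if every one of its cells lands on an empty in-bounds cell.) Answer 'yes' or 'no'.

Check each piece cell at anchor (4, 2):
  offset (0,0) -> (4,2): empty -> OK
  offset (1,0) -> (5,2): occupied ('#') -> FAIL
  offset (1,1) -> (5,3): empty -> OK
  offset (2,1) -> (6,3): occupied ('#') -> FAIL
All cells valid: no

Answer: no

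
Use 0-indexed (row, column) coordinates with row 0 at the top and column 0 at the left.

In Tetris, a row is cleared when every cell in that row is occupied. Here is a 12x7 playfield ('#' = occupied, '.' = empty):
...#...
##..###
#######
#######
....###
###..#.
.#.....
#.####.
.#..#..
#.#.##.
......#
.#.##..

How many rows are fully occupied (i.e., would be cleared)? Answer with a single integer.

Answer: 2

Derivation:
Check each row:
  row 0: 6 empty cells -> not full
  row 1: 2 empty cells -> not full
  row 2: 0 empty cells -> FULL (clear)
  row 3: 0 empty cells -> FULL (clear)
  row 4: 4 empty cells -> not full
  row 5: 3 empty cells -> not full
  row 6: 6 empty cells -> not full
  row 7: 2 empty cells -> not full
  row 8: 5 empty cells -> not full
  row 9: 3 empty cells -> not full
  row 10: 6 empty cells -> not full
  row 11: 4 empty cells -> not full
Total rows cleared: 2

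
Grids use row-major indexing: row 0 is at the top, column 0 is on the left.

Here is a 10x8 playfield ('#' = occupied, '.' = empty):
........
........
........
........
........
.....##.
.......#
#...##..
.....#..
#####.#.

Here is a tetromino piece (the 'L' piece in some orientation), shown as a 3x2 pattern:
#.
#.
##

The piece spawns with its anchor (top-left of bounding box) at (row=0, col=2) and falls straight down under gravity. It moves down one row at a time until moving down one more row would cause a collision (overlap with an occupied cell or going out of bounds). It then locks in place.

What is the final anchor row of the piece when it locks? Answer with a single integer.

Answer: 6

Derivation:
Spawn at (row=0, col=2). Try each row:
  row 0: fits
  row 1: fits
  row 2: fits
  row 3: fits
  row 4: fits
  row 5: fits
  row 6: fits
  row 7: blocked -> lock at row 6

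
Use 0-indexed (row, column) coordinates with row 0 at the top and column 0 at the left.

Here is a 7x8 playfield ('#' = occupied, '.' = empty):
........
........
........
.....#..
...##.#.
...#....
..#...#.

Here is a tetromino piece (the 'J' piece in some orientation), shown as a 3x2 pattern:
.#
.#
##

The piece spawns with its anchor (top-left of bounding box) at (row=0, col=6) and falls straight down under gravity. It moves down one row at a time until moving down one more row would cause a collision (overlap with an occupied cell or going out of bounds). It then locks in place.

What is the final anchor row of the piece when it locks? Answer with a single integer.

Spawn at (row=0, col=6). Try each row:
  row 0: fits
  row 1: fits
  row 2: blocked -> lock at row 1

Answer: 1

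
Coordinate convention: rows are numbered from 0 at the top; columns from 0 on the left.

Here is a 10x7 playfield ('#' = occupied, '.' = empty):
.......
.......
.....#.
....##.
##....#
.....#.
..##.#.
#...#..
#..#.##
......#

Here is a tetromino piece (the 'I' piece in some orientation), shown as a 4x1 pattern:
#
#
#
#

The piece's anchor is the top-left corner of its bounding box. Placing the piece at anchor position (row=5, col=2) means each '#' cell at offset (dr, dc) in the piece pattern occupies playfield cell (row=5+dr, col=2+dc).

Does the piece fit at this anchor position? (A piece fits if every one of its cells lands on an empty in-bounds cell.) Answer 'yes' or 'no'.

Answer: no

Derivation:
Check each piece cell at anchor (5, 2):
  offset (0,0) -> (5,2): empty -> OK
  offset (1,0) -> (6,2): occupied ('#') -> FAIL
  offset (2,0) -> (7,2): empty -> OK
  offset (3,0) -> (8,2): empty -> OK
All cells valid: no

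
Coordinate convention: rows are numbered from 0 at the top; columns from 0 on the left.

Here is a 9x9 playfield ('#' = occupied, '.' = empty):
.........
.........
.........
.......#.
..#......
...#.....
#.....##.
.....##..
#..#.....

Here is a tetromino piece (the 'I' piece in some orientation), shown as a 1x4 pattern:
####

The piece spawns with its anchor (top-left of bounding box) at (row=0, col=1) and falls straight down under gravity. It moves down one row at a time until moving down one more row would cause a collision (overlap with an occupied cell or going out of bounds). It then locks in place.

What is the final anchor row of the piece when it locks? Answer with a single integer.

Spawn at (row=0, col=1). Try each row:
  row 0: fits
  row 1: fits
  row 2: fits
  row 3: fits
  row 4: blocked -> lock at row 3

Answer: 3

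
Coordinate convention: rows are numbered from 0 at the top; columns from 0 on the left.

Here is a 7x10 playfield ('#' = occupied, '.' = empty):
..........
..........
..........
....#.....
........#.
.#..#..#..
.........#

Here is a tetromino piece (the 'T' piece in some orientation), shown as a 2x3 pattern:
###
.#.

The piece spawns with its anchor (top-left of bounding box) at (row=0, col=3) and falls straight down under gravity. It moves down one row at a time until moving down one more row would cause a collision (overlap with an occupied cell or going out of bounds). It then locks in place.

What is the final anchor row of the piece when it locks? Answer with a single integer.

Answer: 1

Derivation:
Spawn at (row=0, col=3). Try each row:
  row 0: fits
  row 1: fits
  row 2: blocked -> lock at row 1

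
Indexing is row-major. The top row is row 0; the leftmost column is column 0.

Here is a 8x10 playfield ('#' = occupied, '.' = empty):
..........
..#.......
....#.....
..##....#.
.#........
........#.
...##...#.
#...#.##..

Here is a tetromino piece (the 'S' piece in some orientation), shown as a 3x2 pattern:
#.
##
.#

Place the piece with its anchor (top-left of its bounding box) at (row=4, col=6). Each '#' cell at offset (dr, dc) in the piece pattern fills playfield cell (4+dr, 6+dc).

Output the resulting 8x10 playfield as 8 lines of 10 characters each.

Fill (4+0,6+0) = (4,6)
Fill (4+1,6+0) = (5,6)
Fill (4+1,6+1) = (5,7)
Fill (4+2,6+1) = (6,7)

Answer: ..........
..#.......
....#.....
..##....#.
.#....#...
......###.
...##..##.
#...#.##..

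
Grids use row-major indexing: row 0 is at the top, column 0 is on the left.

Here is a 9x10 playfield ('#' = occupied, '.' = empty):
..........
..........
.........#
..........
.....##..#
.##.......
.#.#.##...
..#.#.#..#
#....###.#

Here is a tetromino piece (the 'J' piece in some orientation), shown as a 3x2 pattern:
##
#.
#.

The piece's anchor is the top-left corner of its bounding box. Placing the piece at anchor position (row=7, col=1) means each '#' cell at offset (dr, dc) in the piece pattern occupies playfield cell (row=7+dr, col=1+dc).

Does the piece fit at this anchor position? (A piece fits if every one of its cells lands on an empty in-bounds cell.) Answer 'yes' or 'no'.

Answer: no

Derivation:
Check each piece cell at anchor (7, 1):
  offset (0,0) -> (7,1): empty -> OK
  offset (0,1) -> (7,2): occupied ('#') -> FAIL
  offset (1,0) -> (8,1): empty -> OK
  offset (2,0) -> (9,1): out of bounds -> FAIL
All cells valid: no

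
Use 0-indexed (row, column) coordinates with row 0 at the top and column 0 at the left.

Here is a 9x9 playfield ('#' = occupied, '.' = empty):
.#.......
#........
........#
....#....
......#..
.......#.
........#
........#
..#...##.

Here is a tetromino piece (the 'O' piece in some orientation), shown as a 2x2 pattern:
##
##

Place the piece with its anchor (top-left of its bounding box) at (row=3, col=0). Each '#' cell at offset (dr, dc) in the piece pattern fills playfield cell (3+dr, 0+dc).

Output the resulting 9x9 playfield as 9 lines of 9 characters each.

Answer: .#.......
#........
........#
##..#....
##....#..
.......#.
........#
........#
..#...##.

Derivation:
Fill (3+0,0+0) = (3,0)
Fill (3+0,0+1) = (3,1)
Fill (3+1,0+0) = (4,0)
Fill (3+1,0+1) = (4,1)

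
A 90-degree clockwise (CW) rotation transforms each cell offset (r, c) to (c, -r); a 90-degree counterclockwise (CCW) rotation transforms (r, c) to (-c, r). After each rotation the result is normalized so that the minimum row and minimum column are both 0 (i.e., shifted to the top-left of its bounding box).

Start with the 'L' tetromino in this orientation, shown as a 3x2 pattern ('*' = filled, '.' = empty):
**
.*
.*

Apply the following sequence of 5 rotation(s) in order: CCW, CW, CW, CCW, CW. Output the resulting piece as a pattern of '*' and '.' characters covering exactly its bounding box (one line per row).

Start:
**
.*
.*
After rotation 1 (CCW):
***
*..
After rotation 2 (CW):
**
.*
.*
After rotation 3 (CW):
..*
***
After rotation 4 (CCW):
**
.*
.*
After rotation 5 (CW):
..*
***

Answer: ..*
***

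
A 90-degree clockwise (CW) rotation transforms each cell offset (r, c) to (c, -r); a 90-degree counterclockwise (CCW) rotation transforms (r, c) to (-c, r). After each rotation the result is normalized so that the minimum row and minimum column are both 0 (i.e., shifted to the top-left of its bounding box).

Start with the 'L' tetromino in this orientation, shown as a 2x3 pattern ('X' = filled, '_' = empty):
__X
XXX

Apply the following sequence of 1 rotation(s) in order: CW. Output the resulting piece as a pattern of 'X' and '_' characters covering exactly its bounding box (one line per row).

Answer: X_
X_
XX

Derivation:
Start:
__X
XXX
After rotation 1 (CW):
X_
X_
XX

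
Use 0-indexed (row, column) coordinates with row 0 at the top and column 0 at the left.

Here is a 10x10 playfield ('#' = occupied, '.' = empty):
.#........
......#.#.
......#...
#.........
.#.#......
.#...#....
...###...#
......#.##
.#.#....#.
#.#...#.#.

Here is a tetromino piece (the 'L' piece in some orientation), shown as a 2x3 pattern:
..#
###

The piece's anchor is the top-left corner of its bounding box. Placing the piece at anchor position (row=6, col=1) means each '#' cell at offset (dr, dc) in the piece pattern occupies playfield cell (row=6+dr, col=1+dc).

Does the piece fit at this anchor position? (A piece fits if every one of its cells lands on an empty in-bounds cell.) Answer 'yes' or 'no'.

Answer: no

Derivation:
Check each piece cell at anchor (6, 1):
  offset (0,2) -> (6,3): occupied ('#') -> FAIL
  offset (1,0) -> (7,1): empty -> OK
  offset (1,1) -> (7,2): empty -> OK
  offset (1,2) -> (7,3): empty -> OK
All cells valid: no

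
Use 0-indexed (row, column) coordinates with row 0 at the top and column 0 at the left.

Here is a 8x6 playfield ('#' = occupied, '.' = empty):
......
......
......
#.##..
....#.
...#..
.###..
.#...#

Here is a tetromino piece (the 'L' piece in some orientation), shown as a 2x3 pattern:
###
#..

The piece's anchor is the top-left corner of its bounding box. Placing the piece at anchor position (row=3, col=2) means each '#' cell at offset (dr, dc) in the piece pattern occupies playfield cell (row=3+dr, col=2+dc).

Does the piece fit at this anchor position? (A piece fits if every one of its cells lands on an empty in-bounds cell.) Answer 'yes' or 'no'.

Check each piece cell at anchor (3, 2):
  offset (0,0) -> (3,2): occupied ('#') -> FAIL
  offset (0,1) -> (3,3): occupied ('#') -> FAIL
  offset (0,2) -> (3,4): empty -> OK
  offset (1,0) -> (4,2): empty -> OK
All cells valid: no

Answer: no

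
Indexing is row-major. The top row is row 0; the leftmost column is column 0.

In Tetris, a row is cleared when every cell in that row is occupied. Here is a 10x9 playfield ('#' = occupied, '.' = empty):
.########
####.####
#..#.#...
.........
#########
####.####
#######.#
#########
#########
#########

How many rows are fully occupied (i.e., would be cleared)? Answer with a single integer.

Answer: 4

Derivation:
Check each row:
  row 0: 1 empty cell -> not full
  row 1: 1 empty cell -> not full
  row 2: 6 empty cells -> not full
  row 3: 9 empty cells -> not full
  row 4: 0 empty cells -> FULL (clear)
  row 5: 1 empty cell -> not full
  row 6: 1 empty cell -> not full
  row 7: 0 empty cells -> FULL (clear)
  row 8: 0 empty cells -> FULL (clear)
  row 9: 0 empty cells -> FULL (clear)
Total rows cleared: 4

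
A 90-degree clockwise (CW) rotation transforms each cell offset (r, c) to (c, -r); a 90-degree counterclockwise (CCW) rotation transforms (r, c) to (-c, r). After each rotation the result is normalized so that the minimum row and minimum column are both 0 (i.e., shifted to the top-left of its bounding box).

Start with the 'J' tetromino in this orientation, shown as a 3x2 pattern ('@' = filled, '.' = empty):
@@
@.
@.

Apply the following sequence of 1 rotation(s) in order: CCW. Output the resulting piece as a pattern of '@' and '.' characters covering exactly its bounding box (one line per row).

Answer: @..
@@@

Derivation:
Start:
@@
@.
@.
After rotation 1 (CCW):
@..
@@@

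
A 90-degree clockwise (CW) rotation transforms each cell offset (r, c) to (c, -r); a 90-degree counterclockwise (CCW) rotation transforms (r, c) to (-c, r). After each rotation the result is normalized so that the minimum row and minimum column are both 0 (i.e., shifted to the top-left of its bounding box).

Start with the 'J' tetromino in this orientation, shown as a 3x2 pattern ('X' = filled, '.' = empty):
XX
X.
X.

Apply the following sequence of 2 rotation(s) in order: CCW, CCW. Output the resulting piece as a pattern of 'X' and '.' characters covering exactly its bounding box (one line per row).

Answer: .X
.X
XX

Derivation:
Start:
XX
X.
X.
After rotation 1 (CCW):
X..
XXX
After rotation 2 (CCW):
.X
.X
XX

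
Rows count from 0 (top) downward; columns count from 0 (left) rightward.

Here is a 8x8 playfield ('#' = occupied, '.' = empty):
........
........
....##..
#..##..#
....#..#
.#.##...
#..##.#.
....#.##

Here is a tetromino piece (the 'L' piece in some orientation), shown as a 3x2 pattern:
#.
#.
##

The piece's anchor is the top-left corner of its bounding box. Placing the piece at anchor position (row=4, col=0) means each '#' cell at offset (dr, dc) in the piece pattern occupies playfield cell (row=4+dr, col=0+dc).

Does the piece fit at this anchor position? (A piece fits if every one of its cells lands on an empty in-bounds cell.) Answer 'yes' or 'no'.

Check each piece cell at anchor (4, 0):
  offset (0,0) -> (4,0): empty -> OK
  offset (1,0) -> (5,0): empty -> OK
  offset (2,0) -> (6,0): occupied ('#') -> FAIL
  offset (2,1) -> (6,1): empty -> OK
All cells valid: no

Answer: no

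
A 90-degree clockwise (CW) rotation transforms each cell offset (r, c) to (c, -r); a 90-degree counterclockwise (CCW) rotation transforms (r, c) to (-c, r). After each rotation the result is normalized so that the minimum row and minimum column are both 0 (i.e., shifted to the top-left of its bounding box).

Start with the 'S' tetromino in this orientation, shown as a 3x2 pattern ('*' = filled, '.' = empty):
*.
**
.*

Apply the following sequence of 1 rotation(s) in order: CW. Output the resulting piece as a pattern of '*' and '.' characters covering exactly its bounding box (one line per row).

Start:
*.
**
.*
After rotation 1 (CW):
.**
**.

Answer: .**
**.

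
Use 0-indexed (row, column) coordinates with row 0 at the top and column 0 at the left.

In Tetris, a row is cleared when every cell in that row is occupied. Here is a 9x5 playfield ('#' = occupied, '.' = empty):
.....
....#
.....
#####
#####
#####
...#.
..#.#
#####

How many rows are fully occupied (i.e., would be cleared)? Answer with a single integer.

Check each row:
  row 0: 5 empty cells -> not full
  row 1: 4 empty cells -> not full
  row 2: 5 empty cells -> not full
  row 3: 0 empty cells -> FULL (clear)
  row 4: 0 empty cells -> FULL (clear)
  row 5: 0 empty cells -> FULL (clear)
  row 6: 4 empty cells -> not full
  row 7: 3 empty cells -> not full
  row 8: 0 empty cells -> FULL (clear)
Total rows cleared: 4

Answer: 4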